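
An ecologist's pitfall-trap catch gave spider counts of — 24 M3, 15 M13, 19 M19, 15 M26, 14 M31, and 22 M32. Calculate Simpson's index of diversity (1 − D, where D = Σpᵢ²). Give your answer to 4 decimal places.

Total N = 24+15+19+15+14+22 = 109, so the proportions are 0.220183, 0.137615, 0.174312, 0.137615, 0.12844, 0.201835 (working shown to 6 dp, full precision carried).
D = 0.220183² + 0.137615² + 0.174312² + 0.137615² + 0.12844² + 0.201835² = 0.048481 + 0.018938 + 0.030385 + 0.018938 + 0.016497 + 0.040737 = 0.173975.
So 1 − D = 0.826025, i.e. 0.8260 to 4 decimal places.

0.8260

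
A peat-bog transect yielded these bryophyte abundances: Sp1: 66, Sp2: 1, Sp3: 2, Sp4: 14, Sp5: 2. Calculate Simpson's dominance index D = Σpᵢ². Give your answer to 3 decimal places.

0.631

Total N = 66+1+2+14+2 = 85, so the proportions are 0.77647, 0.01176, 0.02353, 0.16471, 0.02353 (working shown to 5 dp, full precision carried).
D = 0.77647² + 0.01176² + 0.02353² + 0.16471² + 0.02353² = 0.60291 + 0.00014 + 0.00055 + 0.02713 + 0.00055 = 0.63128.
To 3 decimal places, D = 0.631.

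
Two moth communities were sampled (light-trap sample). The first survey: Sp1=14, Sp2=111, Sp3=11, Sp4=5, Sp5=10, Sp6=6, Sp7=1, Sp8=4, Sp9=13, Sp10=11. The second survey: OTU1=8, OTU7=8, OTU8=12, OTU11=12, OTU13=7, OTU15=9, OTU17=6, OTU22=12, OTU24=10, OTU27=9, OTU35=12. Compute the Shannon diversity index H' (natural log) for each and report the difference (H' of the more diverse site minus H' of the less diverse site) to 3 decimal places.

The first survey: N=186, proportions 0.07527, 0.59677, 0.05914, 0.02688, 0.05376, 0.03226, 0.00538, 0.02151, 0.06989, 0.05914, giving H' = 1.49902 (working shown to 5 dp, full precision carried).
The second survey: N=105, proportions 0.07619, 0.07619, 0.11429, 0.11429, 0.06667, 0.08571, 0.05714, 0.11429, 0.09524, 0.08571, 0.11429, giving H' = 2.37306.
Difference = |1.49902 − 2.37306| = 0.87404, i.e. 0.874 to 3 decimal places.

0.874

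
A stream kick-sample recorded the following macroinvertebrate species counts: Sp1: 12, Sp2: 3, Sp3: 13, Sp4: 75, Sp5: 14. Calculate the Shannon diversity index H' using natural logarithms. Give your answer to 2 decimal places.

Total N = 12+3+13+75+14 = 117, so the proportions are 0.1026, 0.0256, 0.1111, 0.641, 0.1197 (working shown to 4 dp, full precision carried).
Each pᵢ ln pᵢ term: 0.1026×(-2.2773)=-0.2336, 0.0256×(-3.6636)=-0.0939, 0.1111×(-2.1972)=-0.2441, 0.641×(-0.4447)=-0.2851, 0.1197×(-2.1231)=-0.2540.
Sum = -1.1107, so H' = 1.11.

1.11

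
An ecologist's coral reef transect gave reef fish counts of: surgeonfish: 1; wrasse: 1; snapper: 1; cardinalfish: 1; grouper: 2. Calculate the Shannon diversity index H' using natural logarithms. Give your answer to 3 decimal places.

1.561

Total N = 1+1+1+1+2 = 6, so the proportions are 0.16667, 0.16667, 0.16667, 0.16667, 0.33333 (working shown to 5 dp, full precision carried).
Each pᵢ ln pᵢ term: 0.16667×(-1.79176)=-0.29863, 0.16667×(-1.79176)=-0.29863, 0.16667×(-1.79176)=-0.29863, 0.16667×(-1.79176)=-0.29863, 0.33333×(-1.09861)=-0.36620.
Sum = -1.56071, so H' = 1.561.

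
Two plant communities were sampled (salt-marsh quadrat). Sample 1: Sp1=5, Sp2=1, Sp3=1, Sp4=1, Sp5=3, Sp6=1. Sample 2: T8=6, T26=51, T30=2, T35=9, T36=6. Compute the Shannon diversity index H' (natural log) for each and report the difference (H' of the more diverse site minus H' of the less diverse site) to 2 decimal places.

Sample 1: N=12, proportions 0.4167, 0.0833, 0.0833, 0.0833, 0.25, 0.0833, giving H' = 1.5397 (working shown to 4 dp, full precision carried).
Sample 2: N=74, proportions 0.0811, 0.6892, 0.027, 0.1216, 0.0811, giving H' = 1.0178.
Difference = |1.5397 − 1.0178| = 0.5219, i.e. 0.52 to 2 decimal places.

0.52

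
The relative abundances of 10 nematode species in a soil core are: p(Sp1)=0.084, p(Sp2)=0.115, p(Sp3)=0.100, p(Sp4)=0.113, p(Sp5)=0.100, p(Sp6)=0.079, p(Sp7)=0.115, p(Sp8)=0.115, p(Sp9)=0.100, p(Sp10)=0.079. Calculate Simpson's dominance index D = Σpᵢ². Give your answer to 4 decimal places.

0.1020

D = 0.084² + 0.115² + 0.1² + 0.113² + 0.1² + 0.079² + 0.115² + 0.115² + 0.1² + 0.079² = 0.007056 + 0.013225 + 0.010000 + 0.012769 + 0.010000 + 0.006241 + 0.013225 + 0.013225 + 0.010000 + 0.006241 = 0.101982 (working shown to 6 dp, full precision carried).
To 4 decimal places, D = 0.1020.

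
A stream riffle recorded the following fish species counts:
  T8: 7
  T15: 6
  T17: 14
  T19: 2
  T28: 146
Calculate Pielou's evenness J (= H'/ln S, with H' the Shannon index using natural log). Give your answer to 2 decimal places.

Total N = 7+6+14+2+146 = 175, so the proportions are 0.04, 0.0343, 0.08, 0.0114, 0.8343 (working shown to 4 dp, full precision carried).
H' = −Σ pᵢ ln pᵢ = −((-0.1288) + (-0.1156) + (-0.2021) + (-0.0511) + (-0.1512)) = 0.6487.
With S = 5 species, ln S = 1.6094, so J = 0.6487/1.6094 = 0.4031, i.e. 0.40 to 2 decimal places.

0.40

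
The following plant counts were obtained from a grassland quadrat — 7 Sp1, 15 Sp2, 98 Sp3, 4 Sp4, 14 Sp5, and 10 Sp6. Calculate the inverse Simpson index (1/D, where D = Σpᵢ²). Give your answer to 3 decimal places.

2.150

Total N = 7+15+98+4+14+10 = 148, so the proportions are 0.047297, 0.101351, 0.662162, 0.027027, 0.094595, 0.067568 (working shown to 6 dp, full precision carried).
D = 0.047297² + 0.101351² + 0.662162² + 0.027027² + 0.094595² + 0.067568² = 0.002237 + 0.010272 + 0.438459 + 0.000730 + 0.008948 + 0.004565 = 0.465212.
So 1/D = 2.14956, i.e. 2.150 to 3 decimal places.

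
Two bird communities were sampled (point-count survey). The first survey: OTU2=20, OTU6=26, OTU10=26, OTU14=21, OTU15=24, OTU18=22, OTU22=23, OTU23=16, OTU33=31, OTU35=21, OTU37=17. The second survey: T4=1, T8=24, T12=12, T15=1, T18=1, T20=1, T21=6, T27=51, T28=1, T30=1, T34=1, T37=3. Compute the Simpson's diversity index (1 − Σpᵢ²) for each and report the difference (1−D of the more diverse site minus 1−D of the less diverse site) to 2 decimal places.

0.22

The first survey: N=247, proportions 0.081, 0.1053, 0.1053, 0.085, 0.0972, 0.0891, 0.0931, 0.0648, 0.1255, 0.085, 0.0688, giving 1−D = 0.9061 (working shown to 4 dp, full precision carried).
The second survey: N=103, proportions 0.0097, 0.233, 0.1165, 0.0097, 0.0097, 0.0097, 0.0583, 0.4951, 0.0097, 0.0097, 0.0097, 0.0291, giving 1−D = 0.6821.
Difference = |0.9061 − 0.6821| = 0.2240, i.e. 0.22 to 2 decimal places.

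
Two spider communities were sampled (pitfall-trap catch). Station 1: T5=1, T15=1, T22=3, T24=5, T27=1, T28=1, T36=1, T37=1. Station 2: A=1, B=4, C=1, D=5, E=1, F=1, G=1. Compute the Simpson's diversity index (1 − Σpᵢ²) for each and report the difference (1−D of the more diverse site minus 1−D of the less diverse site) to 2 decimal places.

Station 1: N=14, proportions 0.0714, 0.0714, 0.2143, 0.3571, 0.0714, 0.0714, 0.0714, 0.0714, giving 1−D = 0.7959 (working shown to 4 dp, full precision carried).
Station 2: N=14, proportions 0.0714, 0.2857, 0.0714, 0.3571, 0.0714, 0.0714, 0.0714, giving 1−D = 0.7653.
Difference = |0.7959 − 0.7653| = 0.0306, i.e. 0.03 to 2 decimal places.

0.03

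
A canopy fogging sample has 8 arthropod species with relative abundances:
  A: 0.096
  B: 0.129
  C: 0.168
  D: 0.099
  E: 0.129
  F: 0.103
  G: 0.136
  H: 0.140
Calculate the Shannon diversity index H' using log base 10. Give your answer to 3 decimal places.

Each pᵢ log₁₀ pᵢ term (working shown to 5 dp, full precision carried): 0.096×(-1.01773)=-0.09770, 0.129×(-0.88941)=-0.11473, 0.168×(-0.77469)=-0.13015, 0.099×(-1.00436)=-0.09943, 0.129×(-0.88941)=-0.11473, 0.103×(-0.98716)=-0.10168, 0.136×(-0.86646)=-0.11784, 0.14×(-0.85387)=-0.11954.
Sum = -0.89581, so H' = 0.896.

0.896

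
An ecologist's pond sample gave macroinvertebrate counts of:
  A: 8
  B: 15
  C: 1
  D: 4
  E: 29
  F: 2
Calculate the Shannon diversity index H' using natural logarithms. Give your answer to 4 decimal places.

1.3345

Total N = 8+15+1+4+29+2 = 59, so the proportions are 0.135593, 0.254237, 0.016949, 0.067797, 0.491525, 0.033898 (working shown to 6 dp, full precision carried).
Each pᵢ ln pᵢ term: 0.135593×(-1.998096)=-0.270928, 0.254237×(-1.369487)=-0.348175, 0.016949×(-4.077537)=-0.069111, 0.067797×(-2.691243)=-0.182457, 0.491525×(-0.710242)=-0.349102, 0.033898×(-3.384390)=-0.114725.
Sum = -1.334498, so H' = 1.3345.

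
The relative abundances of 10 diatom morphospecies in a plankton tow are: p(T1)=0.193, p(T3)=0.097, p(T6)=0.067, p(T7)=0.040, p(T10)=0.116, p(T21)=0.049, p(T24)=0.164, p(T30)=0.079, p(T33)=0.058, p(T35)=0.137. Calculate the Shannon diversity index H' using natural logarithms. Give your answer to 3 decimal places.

Each pᵢ ln pᵢ term (working shown to 5 dp, full precision carried): 0.193×(-1.64507)=-0.31750, 0.097×(-2.33304)=-0.22631, 0.067×(-2.70306)=-0.18111, 0.04×(-3.21888)=-0.12876, 0.116×(-2.15417)=-0.24988, 0.049×(-3.01593)=-0.14778, 0.164×(-1.80789)=-0.29649, 0.079×(-2.53831)=-0.20053, 0.058×(-2.84731)=-0.16514, 0.137×(-1.98777)=-0.27233.
Sum = -2.18582, so H' = 2.186.

2.186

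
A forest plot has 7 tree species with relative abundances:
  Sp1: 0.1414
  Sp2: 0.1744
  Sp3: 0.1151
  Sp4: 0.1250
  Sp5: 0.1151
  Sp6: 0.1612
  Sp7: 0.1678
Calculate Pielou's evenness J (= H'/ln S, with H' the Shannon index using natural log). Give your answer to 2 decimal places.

H' = −Σ pᵢ ln pᵢ = −((-0.2766) + (-0.3046) + (-0.2488) + (-0.2599) + (-0.2488) + (-0.2942) + (-0.2995)) = 1.9325 (working shown to 4 dp, full precision carried).
With S = 7 species, ln S = 1.9459, so J = 1.9325/1.9459 = 0.9931, i.e. 0.99 to 2 decimal places.

0.99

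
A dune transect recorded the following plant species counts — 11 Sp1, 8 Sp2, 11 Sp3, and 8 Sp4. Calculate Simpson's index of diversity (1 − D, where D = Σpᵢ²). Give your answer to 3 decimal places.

0.744

Total N = 11+8+11+8 = 38, so the proportions are 0.28947, 0.21053, 0.28947, 0.21053 (working shown to 5 dp, full precision carried).
D = 0.28947² + 0.21053² + 0.28947² + 0.21053² = 0.08380 + 0.04432 + 0.08380 + 0.04432 = 0.25623.
So 1 − D = 0.74377, i.e. 0.744 to 3 decimal places.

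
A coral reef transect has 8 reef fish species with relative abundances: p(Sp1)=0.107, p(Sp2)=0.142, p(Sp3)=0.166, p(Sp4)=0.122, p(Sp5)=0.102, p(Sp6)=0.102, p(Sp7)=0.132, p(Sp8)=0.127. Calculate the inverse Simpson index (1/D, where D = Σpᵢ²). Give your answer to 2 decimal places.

7.79

D = 0.107² + 0.142² + 0.166² + 0.122² + 0.102² + 0.102² + 0.132² + 0.127² = 0.011449 + 0.020164 + 0.027556 + 0.014884 + 0.010404 + 0.010404 + 0.017424 + 0.016129 = 0.128414 (working shown to 6 dp, full precision carried).
So 1/D = 7.7873, i.e. 7.79 to 2 decimal places.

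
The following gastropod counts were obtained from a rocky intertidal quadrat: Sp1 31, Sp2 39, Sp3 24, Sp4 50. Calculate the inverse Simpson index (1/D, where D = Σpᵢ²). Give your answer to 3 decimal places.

Total N = 31+39+24+50 = 144, so the proportions are 0.2152778, 0.2708333, 0.1666667, 0.3472222 (working shown to 7 dp, full precision carried).
D = 0.2152778² + 0.2708333² + 0.1666667² + 0.3472222² = 0.0463445 + 0.0733507 + 0.0277778 + 0.1205633 = 0.2680363.
So 1/D = 3.73084, i.e. 3.731 to 3 decimal places.

3.731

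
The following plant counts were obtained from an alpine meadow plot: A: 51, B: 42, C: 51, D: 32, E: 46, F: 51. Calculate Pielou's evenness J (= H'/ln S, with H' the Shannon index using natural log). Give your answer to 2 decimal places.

Total N = 51+42+51+32+46+51 = 273, so the proportions are 0.1868, 0.1538, 0.1868, 0.1172, 0.1685, 0.1868 (working shown to 4 dp, full precision carried).
H' = −Σ pᵢ ln pᵢ = −((-0.3134) + (-0.2880) + (-0.3134) + (-0.2513) + (-0.3001) + (-0.3134)) = 1.7795.
With S = 6 species, ln S = 1.7918, so J = 1.7795/1.7918 = 0.9932, i.e. 0.99 to 2 decimal places.

0.99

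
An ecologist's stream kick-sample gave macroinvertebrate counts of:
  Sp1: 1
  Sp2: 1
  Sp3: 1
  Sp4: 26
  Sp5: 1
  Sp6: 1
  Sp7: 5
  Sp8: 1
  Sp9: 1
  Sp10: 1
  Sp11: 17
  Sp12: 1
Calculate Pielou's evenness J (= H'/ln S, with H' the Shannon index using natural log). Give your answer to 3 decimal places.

Total N = 1+1+1+26+1+1+5+1+1+1+17+1 = 57, so the proportions are 0.01754, 0.01754, 0.01754, 0.45614, 0.01754, 0.01754, 0.08772, 0.01754, 0.01754, 0.01754, 0.29825, 0.01754 (working shown to 5 dp, full precision carried).
H' = −Σ pᵢ ln pᵢ = −((-0.07093) + (-0.07093) + (-0.07093) + (-0.35805) + (-0.07093) + (-0.07093) + (-0.21347) + (-0.07093) + (-0.07093) + (-0.07093) + (-0.36083) + (-0.07093)) = 1.57073.
With S = 12 species, ln S = 2.48491, so J = 1.57073/2.48491 = 0.63211, i.e. 0.632 to 3 decimal places.

0.632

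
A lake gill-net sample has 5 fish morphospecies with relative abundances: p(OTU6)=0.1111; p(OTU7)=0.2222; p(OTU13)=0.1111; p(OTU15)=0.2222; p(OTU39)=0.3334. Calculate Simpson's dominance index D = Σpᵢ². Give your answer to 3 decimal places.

0.235

D = 0.1111² + 0.2222² + 0.1111² + 0.2222² + 0.3334² = 0.01234 + 0.04937 + 0.01234 + 0.04937 + 0.11116 = 0.23459 (working shown to 5 dp, full precision carried).
To 3 decimal places, D = 0.235.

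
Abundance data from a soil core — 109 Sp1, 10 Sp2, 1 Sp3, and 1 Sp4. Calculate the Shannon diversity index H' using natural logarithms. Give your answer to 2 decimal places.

Total N = 109+10+1+1 = 121, so the proportions are 0.9008, 0.0826, 0.0083, 0.0083 (working shown to 4 dp, full precision carried).
Each pᵢ ln pᵢ term: 0.9008×(-0.1044)=-0.0941, 0.0826×(-2.4932)=-0.2061, 0.0083×(-4.7958)=-0.0396, 0.0083×(-4.7958)=-0.0396.
Sum = -0.3794, so H' = 0.38.

0.38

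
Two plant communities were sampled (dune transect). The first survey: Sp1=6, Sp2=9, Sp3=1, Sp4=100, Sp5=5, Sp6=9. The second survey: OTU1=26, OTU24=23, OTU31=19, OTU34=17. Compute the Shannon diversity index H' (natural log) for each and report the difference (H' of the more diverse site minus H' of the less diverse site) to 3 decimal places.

0.497

The first survey: N=130, proportions 0.04615, 0.06923, 0.00769, 0.76923, 0.03846, 0.06923, giving H' = 0.87627 (working shown to 5 dp, full precision carried).
The second survey: N=85, proportions 0.30588, 0.27059, 0.22353, 0.2, giving H' = 1.37282.
Difference = |0.87627 − 1.37282| = 0.49655, i.e. 0.497 to 3 decimal places.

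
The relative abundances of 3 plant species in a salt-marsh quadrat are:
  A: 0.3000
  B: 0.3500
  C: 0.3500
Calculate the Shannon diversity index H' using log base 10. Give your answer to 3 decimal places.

0.476

Each pᵢ log₁₀ pᵢ term (working shown to 5 dp, full precision carried): 0.3×(-0.52288)=-0.15686, 0.35×(-0.45593)=-0.15958, 0.35×(-0.45593)=-0.15958.
Sum = -0.47602, so H' = 0.476.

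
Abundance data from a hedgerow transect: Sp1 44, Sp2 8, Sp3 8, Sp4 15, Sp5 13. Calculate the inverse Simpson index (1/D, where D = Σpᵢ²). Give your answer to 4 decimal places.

Total N = 44+8+8+15+13 = 88, so the proportions are 0.5, 0.0909091, 0.0909091, 0.1704545, 0.1477273 (working shown to 7 dp, full precision carried).
D = 0.5² + 0.0909091² + 0.0909091² + 0.1704545² + 0.1477273² = 0.2500000 + 0.0082645 + 0.0082645 + 0.0290548 + 0.0218233 = 0.3174070.
So 1/D = 3.150529, i.e. 3.1505 to 4 decimal places.

3.1505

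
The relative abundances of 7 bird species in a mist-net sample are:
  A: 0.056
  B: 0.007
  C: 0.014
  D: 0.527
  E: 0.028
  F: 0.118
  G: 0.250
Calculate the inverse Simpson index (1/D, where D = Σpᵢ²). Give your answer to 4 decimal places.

2.7908

D = 0.056² + 0.007² + 0.014² + 0.527² + 0.028² + 0.118² + 0.25² = 0.0031360 + 0.0000490 + 0.0001960 + 0.2777290 + 0.0007840 + 0.0139240 + 0.0625000 = 0.3583180 (working shown to 7 dp, full precision carried).
So 1/D = 2.790817, i.e. 2.7908 to 4 decimal places.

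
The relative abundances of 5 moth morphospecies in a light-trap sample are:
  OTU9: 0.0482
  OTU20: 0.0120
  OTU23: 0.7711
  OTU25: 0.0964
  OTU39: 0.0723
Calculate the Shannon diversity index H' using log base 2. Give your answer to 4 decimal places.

Each pᵢ log₂ pᵢ term (working shown to 6 dp, full precision carried): 0.0482×(-4.374823)=-0.210866, 0.012×(-6.380822)=-0.076570, 0.7711×(-0.375010)=-0.289170, 0.0964×(-3.374823)=-0.325333, 0.0723×(-3.789861)=-0.274007.
Sum = -1.175946, so H' = 1.1759.

1.1759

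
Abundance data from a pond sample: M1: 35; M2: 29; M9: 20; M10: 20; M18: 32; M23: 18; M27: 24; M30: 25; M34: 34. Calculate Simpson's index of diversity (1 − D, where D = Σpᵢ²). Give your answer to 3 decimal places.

0.883

Total N = 35+29+20+20+32+18+24+25+34 = 237, so the proportions are 0.14768, 0.12236, 0.08439, 0.08439, 0.13502, 0.07595, 0.10127, 0.10549, 0.14346 (working shown to 5 dp, full precision carried).
D = 0.14768² + 0.12236² + 0.08439² + 0.08439² + 0.13502² + 0.07595² + 0.10127² + 0.10549² + 0.14346² = 0.02181 + 0.01497 + 0.00712 + 0.00712 + 0.01823 + 0.00577 + 0.01025 + 0.01113 + 0.02058 = 0.11699.
So 1 − D = 0.88301, i.e. 0.883 to 3 decimal places.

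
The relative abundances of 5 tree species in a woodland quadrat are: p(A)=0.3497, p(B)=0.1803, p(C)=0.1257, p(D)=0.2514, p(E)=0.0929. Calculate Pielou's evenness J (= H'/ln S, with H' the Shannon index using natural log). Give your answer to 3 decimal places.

H' = −Σ pᵢ ln pᵢ = −((-0.36742) + (-0.30888) + (-0.26068) + (-0.34711) + (-0.22075)) = 1.50485 (working shown to 5 dp, full precision carried).
With S = 5 species, ln S = 1.60944, so J = 1.50485/1.60944 = 0.93501, i.e. 0.935 to 3 decimal places.

0.935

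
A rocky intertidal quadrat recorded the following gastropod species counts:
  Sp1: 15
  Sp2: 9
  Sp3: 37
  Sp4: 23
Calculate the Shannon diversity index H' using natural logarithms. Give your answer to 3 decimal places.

1.263

Total N = 15+9+37+23 = 84, so the proportions are 0.17857, 0.10714, 0.44048, 0.27381 (working shown to 5 dp, full precision carried).
Each pᵢ ln pᵢ term: 0.17857×(-1.72277)=-0.30764, 0.10714×(-2.23359)=-0.23931, 0.44048×(-0.81990)=-0.36115, 0.27381×(-1.29532)=-0.35467.
Sum = -1.26277, so H' = 1.263.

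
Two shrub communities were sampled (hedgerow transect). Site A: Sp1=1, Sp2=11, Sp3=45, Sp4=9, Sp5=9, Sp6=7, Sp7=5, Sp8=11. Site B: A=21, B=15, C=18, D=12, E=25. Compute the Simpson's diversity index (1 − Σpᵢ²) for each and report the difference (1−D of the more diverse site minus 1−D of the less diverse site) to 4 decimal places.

0.0483

Site A: N=98, proportions 0.010204, 0.112245, 0.459184, 0.091837, 0.091837, 0.071429, 0.05102, 0.112245, giving 1−D = 0.739275 (working shown to 6 dp, full precision carried).
Site B: N=91, proportions 0.230769, 0.164835, 0.197802, 0.131868, 0.274725, giving 1−D = 0.787586.
Difference = |0.739275 − 0.787586| = 0.048311, i.e. 0.0483 to 4 decimal places.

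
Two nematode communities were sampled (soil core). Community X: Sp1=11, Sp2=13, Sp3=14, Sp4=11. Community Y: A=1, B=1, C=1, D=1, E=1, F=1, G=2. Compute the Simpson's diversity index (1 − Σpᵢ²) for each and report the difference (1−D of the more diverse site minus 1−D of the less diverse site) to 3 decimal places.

0.097

Community X: N=49, proportions 0.22449, 0.26531, 0.28571, 0.22449, giving 1−D = 0.74719 (working shown to 5 dp, full precision carried).
Community Y: N=8, proportions 0.125, 0.125, 0.125, 0.125, 0.125, 0.125, 0.25, giving 1−D = 0.84375.
Difference = |0.74719 − 0.84375| = 0.09656, i.e. 0.097 to 3 decimal places.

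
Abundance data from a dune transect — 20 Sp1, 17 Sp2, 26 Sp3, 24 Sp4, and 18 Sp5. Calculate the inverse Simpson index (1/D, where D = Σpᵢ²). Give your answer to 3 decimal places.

4.868

Total N = 20+17+26+24+18 = 105, so the proportions are 0.1904762, 0.1619048, 0.247619, 0.2285714, 0.1714286 (working shown to 7 dp, full precision carried).
D = 0.1904762² + 0.1619048² + 0.247619² + 0.2285714² + 0.1714286² = 0.0362812 + 0.0262132 + 0.0613152 + 0.0522449 + 0.0293878 = 0.2054422.
So 1/D = 4.86755, i.e. 4.868 to 3 decimal places.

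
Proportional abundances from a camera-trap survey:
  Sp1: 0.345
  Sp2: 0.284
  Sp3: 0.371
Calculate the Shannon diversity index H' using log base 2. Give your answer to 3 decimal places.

Each pᵢ log₂ pᵢ term (working shown to 5 dp, full precision carried): 0.345×(-1.53533)=-0.52969, 0.284×(-1.81604)=-0.51575, 0.371×(-1.43051)=-0.53072.
Sum = -1.57616, so H' = 1.576.

1.576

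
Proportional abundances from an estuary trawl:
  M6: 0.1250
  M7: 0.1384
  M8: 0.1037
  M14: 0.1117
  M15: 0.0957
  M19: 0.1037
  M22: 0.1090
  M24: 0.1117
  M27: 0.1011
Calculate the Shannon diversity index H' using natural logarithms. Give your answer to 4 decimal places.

Each pᵢ ln pᵢ term (working shown to 6 dp, full precision carried): 0.125×(-2.079442)=-0.259930, 0.1384×(-1.977607)=-0.273701, 0.1037×(-2.266253)=-0.235010, 0.1117×(-2.191939)=-0.244840, 0.0957×(-2.346537)=-0.224564, 0.1037×(-2.266253)=-0.235010, 0.109×(-2.216407)=-0.241588, 0.1117×(-2.191939)=-0.244840, 0.1011×(-2.291645)=-0.231685.
Sum = -2.191168, so H' = 2.1912.

2.1912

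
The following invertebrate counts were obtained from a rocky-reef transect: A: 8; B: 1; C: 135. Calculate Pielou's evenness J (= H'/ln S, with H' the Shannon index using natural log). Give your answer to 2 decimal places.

Total N = 8+1+135 = 144, so the proportions are 0.0556, 0.0069, 0.9375 (working shown to 4 dp, full precision carried).
H' = −Σ pᵢ ln pᵢ = −((-0.1606) + (-0.0345) + (-0.0605)) = 0.2556.
With S = 3 species, ln S = 1.0986, so J = 0.2556/1.0986 = 0.2327, i.e. 0.23 to 2 decimal places.

0.23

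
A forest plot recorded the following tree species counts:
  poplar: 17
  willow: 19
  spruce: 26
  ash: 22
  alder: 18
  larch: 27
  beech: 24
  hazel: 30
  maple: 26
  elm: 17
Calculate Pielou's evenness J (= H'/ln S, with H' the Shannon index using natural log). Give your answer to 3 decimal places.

Total N = 17+19+26+22+18+27+24+30+26+17 = 226, so the proportions are 0.07522, 0.08407, 0.11504, 0.09735, 0.07965, 0.11947, 0.10619, 0.13274, 0.11504, 0.07522 (working shown to 5 dp, full precision carried).
H' = −Σ pᵢ ln pᵢ = −((-0.19462) + (-0.20817) + (-0.24878) + (-0.22676) + (-0.20152) + (-0.25384) + (-0.23814) + (-0.26805) + (-0.24878) + (-0.19462)) = 2.28327.
With S = 10 species, ln S = 2.30259, so J = 2.28327/2.30259 = 0.99161, i.e. 0.992 to 3 decimal places.

0.992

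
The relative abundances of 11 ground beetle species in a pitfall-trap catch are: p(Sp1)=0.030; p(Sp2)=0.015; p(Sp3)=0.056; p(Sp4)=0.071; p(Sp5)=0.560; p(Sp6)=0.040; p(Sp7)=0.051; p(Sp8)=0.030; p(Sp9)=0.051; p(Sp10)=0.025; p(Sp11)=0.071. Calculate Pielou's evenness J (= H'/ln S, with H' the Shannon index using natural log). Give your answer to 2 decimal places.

0.69

H' = −Σ pᵢ ln pᵢ = −((-0.1052) + (-0.0630) + (-0.1614) + (-0.1878) + (-0.3247) + (-0.1288) + (-0.1518) + (-0.1052) + (-0.1518) + (-0.0922) + (-0.1878)) = 1.6596 (working shown to 4 dp, full precision carried).
With S = 11 species, ln S = 2.3979, so J = 1.6596/2.3979 = 0.6921, i.e. 0.69 to 2 decimal places.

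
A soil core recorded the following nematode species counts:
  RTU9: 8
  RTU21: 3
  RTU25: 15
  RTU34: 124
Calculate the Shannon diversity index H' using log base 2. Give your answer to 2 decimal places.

Total N = 8+3+15+124 = 150, so the proportions are 0.0533, 0.02, 0.1, 0.8267 (working shown to 4 dp, full precision carried).
Each pᵢ log₂ pᵢ term: 0.0533×(-4.2288)=-0.2255, 0.02×(-5.6439)=-0.1129, 0.1×(-3.3219)=-0.3322, 0.8267×(-0.2746)=-0.2270.
Sum = -0.8976, so H' = 0.90.

0.90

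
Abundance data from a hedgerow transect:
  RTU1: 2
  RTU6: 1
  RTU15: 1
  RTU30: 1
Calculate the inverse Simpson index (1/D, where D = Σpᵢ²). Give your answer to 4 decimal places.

Total N = 2+1+1+1 = 5, so the proportions are 0.4, 0.2, 0.2, 0.2 (working shown to 8 dp, full precision carried).
D = 0.4² + 0.2² + 0.2² + 0.2² = 0.16000000 + 0.04000000 + 0.04000000 + 0.04000000 = 0.28000000.
So 1/D = 3.571429, i.e. 3.5714 to 4 decimal places.

3.5714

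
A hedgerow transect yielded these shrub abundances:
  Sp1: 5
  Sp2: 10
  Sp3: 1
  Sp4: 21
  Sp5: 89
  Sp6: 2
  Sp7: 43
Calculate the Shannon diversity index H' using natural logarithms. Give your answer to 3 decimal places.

1.296

Total N = 5+10+1+21+89+2+43 = 171, so the proportions are 0.02924, 0.05848, 0.00585, 0.12281, 0.52047, 0.0117, 0.25146 (working shown to 5 dp, full precision carried).
Each pᵢ ln pᵢ term: 0.02924×(-3.53223)=-0.10328, 0.05848×(-2.83908)=-0.16603, 0.00585×(-5.14166)=-0.03007, 0.12281×(-2.09714)=-0.25754, 0.52047×(-0.65303)=-0.33988, 0.0117×(-4.44852)=-0.05203, 0.25146×(-1.38046)=-0.34713.
Sum = -1.29596, so H' = 1.296.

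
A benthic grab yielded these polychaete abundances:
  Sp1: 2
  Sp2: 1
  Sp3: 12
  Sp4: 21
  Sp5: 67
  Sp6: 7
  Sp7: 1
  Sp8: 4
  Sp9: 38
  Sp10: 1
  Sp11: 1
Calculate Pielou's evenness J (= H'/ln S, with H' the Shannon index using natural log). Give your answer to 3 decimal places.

Total N = 2+1+12+21+67+7+1+4+38+1+1 = 155, so the proportions are 0.0129, 0.00645, 0.07742, 0.13548, 0.43226, 0.04516, 0.00645, 0.02581, 0.24516, 0.00645, 0.00645 (working shown to 5 dp, full precision carried).
H' = −Σ pᵢ ln pᵢ = −((-0.05613) + (-0.03254) + (-0.19808) + (-0.27082) + (-0.36255) + (-0.13989) + (-0.03254) + (-0.09438) + (-0.34466) + (-0.03254) + (-0.03254)) = 1.59665.
With S = 11 species, ln S = 2.39790, so J = 1.59665/2.39790 = 0.66586, i.e. 0.666 to 3 decimal places.

0.666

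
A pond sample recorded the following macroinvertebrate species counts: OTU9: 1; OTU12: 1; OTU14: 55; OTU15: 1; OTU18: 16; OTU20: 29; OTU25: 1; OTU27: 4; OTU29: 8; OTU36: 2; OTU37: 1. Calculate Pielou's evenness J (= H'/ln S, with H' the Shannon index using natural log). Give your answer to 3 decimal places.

Total N = 1+1+55+1+16+29+1+4+8+2+1 = 119, so the proportions are 0.0084, 0.0084, 0.46218, 0.0084, 0.13445, 0.2437, 0.0084, 0.03361, 0.06723, 0.01681, 0.0084 (working shown to 5 dp, full precision carried).
H' = −Σ pᵢ ln pᵢ = −((-0.04016) + (-0.04016) + (-0.35671) + (-0.04016) + (-0.26979) + (-0.34406) + (-0.04016) + (-0.11404) + (-0.18149) + (-0.06867) + (-0.04016)) = 1.53557.
With S = 11 species, ln S = 2.39790, so J = 1.53557/2.39790 = 0.64038, i.e. 0.640 to 3 decimal places.

0.640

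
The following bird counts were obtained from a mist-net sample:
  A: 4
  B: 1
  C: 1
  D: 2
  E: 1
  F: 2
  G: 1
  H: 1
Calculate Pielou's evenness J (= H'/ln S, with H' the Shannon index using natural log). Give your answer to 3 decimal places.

0.926

Total N = 4+1+1+2+1+2+1+1 = 13, so the proportions are 0.30769, 0.07692, 0.07692, 0.15385, 0.07692, 0.15385, 0.07692, 0.07692 (working shown to 5 dp, full precision carried).
H' = −Σ pᵢ ln pᵢ = −((-0.36266) + (-0.19730) + (-0.19730) + (-0.28797) + (-0.19730) + (-0.28797) + (-0.19730) + (-0.19730)) = 1.92512.
With S = 8 species, ln S = 2.07944, so J = 1.92512/2.07944 = 0.92579, i.e. 0.926 to 3 decimal places.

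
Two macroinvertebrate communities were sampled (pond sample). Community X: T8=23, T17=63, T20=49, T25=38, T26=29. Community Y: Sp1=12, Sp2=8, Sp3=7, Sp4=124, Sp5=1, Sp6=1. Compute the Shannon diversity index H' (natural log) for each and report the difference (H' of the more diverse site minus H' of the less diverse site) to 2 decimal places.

0.82

Community X: N=202, proportions 0.11386, 0.31188, 0.24257, 0.18812, 0.14356, giving H' = 1.54731 (working shown to 5 dp, full precision carried).
Community Y: N=153, proportions 0.07843, 0.05229, 0.04575, 0.81046, 0.00654, 0.00654, giving H' = 0.73115.
Difference = |1.54731 − 0.73115| = 0.81616, i.e. 0.82 to 2 decimal places.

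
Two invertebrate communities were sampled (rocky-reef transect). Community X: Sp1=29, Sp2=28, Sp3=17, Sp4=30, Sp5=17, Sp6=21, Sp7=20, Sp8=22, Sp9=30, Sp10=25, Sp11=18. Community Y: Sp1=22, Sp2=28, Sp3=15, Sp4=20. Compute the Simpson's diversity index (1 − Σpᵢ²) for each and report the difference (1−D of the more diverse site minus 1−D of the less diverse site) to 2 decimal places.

0.17

Community X: N=257, proportions 0.1128, 0.1089, 0.0661, 0.1167, 0.0661, 0.0817, 0.0778, 0.0856, 0.1167, 0.0973, 0.07, giving 1−D = 0.9050 (working shown to 4 dp, full precision carried).
Community Y: N=85, proportions 0.2588, 0.3294, 0.1765, 0.2353, giving 1−D = 0.7380.
Difference = |0.9050 − 0.7380| = 0.1670, i.e. 0.17 to 2 decimal places.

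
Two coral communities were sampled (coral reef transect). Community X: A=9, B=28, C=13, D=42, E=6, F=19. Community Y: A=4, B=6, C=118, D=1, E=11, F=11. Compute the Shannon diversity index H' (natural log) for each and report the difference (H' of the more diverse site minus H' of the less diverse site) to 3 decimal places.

0.767

Community X: N=117, proportions 0.07692, 0.23932, 0.11111, 0.35897, 0.05128, 0.16239, giving H' = 1.59894 (working shown to 5 dp, full precision carried).
Community Y: N=151, proportions 0.02649, 0.03974, 0.78146, 0.00662, 0.07285, 0.07285, giving H' = 0.83191.
Difference = |1.59894 − 0.83191| = 0.76703, i.e. 0.767 to 3 decimal places.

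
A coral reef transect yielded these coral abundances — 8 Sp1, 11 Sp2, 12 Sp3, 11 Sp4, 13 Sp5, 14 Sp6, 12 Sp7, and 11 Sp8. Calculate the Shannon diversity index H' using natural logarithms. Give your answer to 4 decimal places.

Total N = 8+11+12+11+13+14+12+11 = 92, so the proportions are 0.086957, 0.119565, 0.130435, 0.119565, 0.141304, 0.152174, 0.130435, 0.119565 (working shown to 6 dp, full precision carried).
Each pᵢ ln pᵢ term: 0.086957×(-2.442347)=-0.212378, 0.119565×(-2.123893)=-0.253944, 0.130435×(-2.036882)=-0.265680, 0.119565×(-2.123893)=-0.253944, 0.141304×(-1.956839)=-0.276510, 0.152174×(-1.882731)=-0.286503, 0.130435×(-2.036882)=-0.265680, 0.119565×(-2.123893)=-0.253944.
Sum = -2.068582, so H' = 2.0686.

2.0686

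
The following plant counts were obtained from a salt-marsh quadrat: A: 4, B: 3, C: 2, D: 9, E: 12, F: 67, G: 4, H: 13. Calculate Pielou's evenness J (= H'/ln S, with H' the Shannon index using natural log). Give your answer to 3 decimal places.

0.673

Total N = 4+3+2+9+12+67+4+13 = 114, so the proportions are 0.03509, 0.02632, 0.01754, 0.07895, 0.10526, 0.58772, 0.03509, 0.11404 (working shown to 5 dp, full precision carried).
H' = −Σ pᵢ ln pᵢ = −((-0.11754) + (-0.09573) + (-0.07093) + (-0.20045) + (-0.23698) + (-0.31238) + (-0.11754) + (-0.24760)) = 1.39914.
With S = 8 species, ln S = 2.07944, so J = 1.39914/2.07944 = 0.67284, i.e. 0.673 to 3 decimal places.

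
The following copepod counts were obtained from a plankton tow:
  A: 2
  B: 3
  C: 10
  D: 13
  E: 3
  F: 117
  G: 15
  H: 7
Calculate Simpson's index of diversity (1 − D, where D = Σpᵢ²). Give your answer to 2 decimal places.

0.51

Total N = 2+3+10+13+3+117+15+7 = 170, so the proportions are 0.0118, 0.0176, 0.0588, 0.0765, 0.0176, 0.6882, 0.0882, 0.0412 (working shown to 4 dp, full precision carried).
D = 0.0118² + 0.0176² + 0.0588² + 0.0765² + 0.0176² + 0.6882² + 0.0882² + 0.0412² = 0.0001 + 0.0003 + 0.0035 + 0.0058 + 0.0003 + 0.4737 + 0.0078 + 0.0017 = 0.4932.
So 1 − D = 0.5068, i.e. 0.51 to 2 decimal places.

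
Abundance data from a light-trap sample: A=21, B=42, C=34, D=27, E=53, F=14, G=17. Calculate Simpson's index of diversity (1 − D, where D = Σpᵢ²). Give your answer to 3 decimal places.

0.829

Total N = 21+42+34+27+53+14+17 = 208, so the proportions are 0.10096, 0.20192, 0.16346, 0.12981, 0.25481, 0.06731, 0.08173 (working shown to 5 dp, full precision carried).
D = 0.10096² + 0.20192² + 0.16346² + 0.12981² + 0.25481² + 0.06731² + 0.08173² = 0.01019 + 0.04077 + 0.02672 + 0.01685 + 0.06493 + 0.00453 + 0.00668 = 0.17067.
So 1 − D = 0.82933, i.e. 0.829 to 3 decimal places.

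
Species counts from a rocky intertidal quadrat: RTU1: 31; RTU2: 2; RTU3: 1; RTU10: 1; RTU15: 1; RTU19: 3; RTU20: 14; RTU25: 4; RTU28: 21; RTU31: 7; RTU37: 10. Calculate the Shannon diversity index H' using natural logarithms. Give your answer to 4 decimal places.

1.8780

Total N = 31+2+1+1+1+3+14+4+21+7+10 = 95, so the proportions are 0.326316, 0.021053, 0.010526, 0.010526, 0.010526, 0.031579, 0.147368, 0.042105, 0.221053, 0.073684, 0.105263 (working shown to 6 dp, full precision carried).
Each pᵢ ln pᵢ term: 0.326316×(-1.119890)=-0.365438, 0.021053×(-3.860730)=-0.081279, 0.010526×(-4.553877)=-0.047936, 0.010526×(-4.553877)=-0.047936, 0.010526×(-4.553877)=-0.047936, 0.031579×(-3.455265)=-0.109114, 0.147368×(-1.914820)=-0.282184, 0.042105×(-3.167583)=-0.133372, 0.221053×(-1.509354)=-0.333647, 0.073684×(-2.607967)=-0.192166, 0.105263×(-2.251292)=-0.236978.
Sum = -1.877983, so H' = 1.8780.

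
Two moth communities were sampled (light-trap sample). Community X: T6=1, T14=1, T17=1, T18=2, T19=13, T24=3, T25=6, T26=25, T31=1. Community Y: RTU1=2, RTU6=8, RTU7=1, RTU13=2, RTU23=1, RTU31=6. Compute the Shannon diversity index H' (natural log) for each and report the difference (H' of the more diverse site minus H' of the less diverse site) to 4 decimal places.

0.0438

Community X: N=53, proportions 0.018868, 0.018868, 0.018868, 0.037736, 0.245283, 0.056604, 0.113208, 0.471698, 0.018868, giving H' = 1.531633 (working shown to 6 dp, full precision carried).
Community Y: N=20, proportions 0.1, 0.4, 0.05, 0.1, 0.05, 0.3, giving H' = 1.487798.
Difference = |1.531633 − 1.487798| = 0.043835, i.e. 0.0438 to 4 decimal places.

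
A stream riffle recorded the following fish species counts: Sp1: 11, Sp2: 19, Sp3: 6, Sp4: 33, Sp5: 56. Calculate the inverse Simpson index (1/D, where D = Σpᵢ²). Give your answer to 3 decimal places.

3.294

Total N = 11+19+6+33+56 = 125, so the proportions are 0.088, 0.152, 0.048, 0.264, 0.448 (working shown to 7 dp, full precision carried).
D = 0.088² + 0.152² + 0.048² + 0.264² + 0.448² = 0.0077440 + 0.0231040 + 0.0023040 + 0.0696960 + 0.2007040 = 0.3035520.
So 1/D = 3.29433, i.e. 3.294 to 3 decimal places.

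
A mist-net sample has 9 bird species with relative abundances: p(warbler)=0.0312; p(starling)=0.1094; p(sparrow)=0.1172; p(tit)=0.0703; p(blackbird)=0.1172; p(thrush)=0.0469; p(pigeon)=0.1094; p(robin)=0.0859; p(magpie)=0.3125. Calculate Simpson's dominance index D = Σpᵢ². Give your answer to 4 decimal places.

D = 0.0312² + 0.1094² + 0.1172² + 0.0703² + 0.1172² + 0.0469² + 0.1094² + 0.0859² + 0.3125² = 0.000973 + 0.011968 + 0.013736 + 0.004942 + 0.013736 + 0.002200 + 0.011968 + 0.007379 + 0.097656 = 0.164559 (working shown to 6 dp, full precision carried).
To 4 decimal places, D = 0.1646.

0.1646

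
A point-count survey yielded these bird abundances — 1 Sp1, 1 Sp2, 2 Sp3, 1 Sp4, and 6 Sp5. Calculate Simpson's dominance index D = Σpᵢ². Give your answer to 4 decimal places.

0.3554

Total N = 1+1+2+1+6 = 11, so the proportions are 0.090909, 0.090909, 0.181818, 0.090909, 0.545455 (working shown to 6 dp, full precision carried).
D = 0.090909² + 0.090909² + 0.181818² + 0.090909² + 0.545455² = 0.008264 + 0.008264 + 0.033058 + 0.008264 + 0.297521 = 0.355372.
To 4 decimal places, D = 0.3554.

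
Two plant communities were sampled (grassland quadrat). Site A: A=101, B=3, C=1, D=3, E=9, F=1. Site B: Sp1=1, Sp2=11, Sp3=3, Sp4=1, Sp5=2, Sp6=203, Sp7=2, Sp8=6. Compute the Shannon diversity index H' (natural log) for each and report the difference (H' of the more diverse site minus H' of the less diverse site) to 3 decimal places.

0.062

Site A: N=118, proportions 0.855932, 0.025424, 0.008475, 0.025424, 0.076271, 0.008475, giving H' = 0.597008 (working shown to 6 dp, full precision carried).
Site B: N=229, proportions 0.004367, 0.048035, 0.0131, 0.004367, 0.008734, 0.886463, 0.008734, 0.026201, giving H' = 0.535134.
Difference = |0.597008 − 0.535134| = 0.061874, i.e. 0.062 to 3 decimal places.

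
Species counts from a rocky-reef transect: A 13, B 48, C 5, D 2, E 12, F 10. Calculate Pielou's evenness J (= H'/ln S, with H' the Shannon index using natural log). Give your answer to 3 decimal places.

0.766

Total N = 13+48+5+2+12+10 = 90, so the proportions are 0.14444, 0.53333, 0.05556, 0.02222, 0.13333, 0.11111 (working shown to 5 dp, full precision carried).
H' = −Σ pᵢ ln pᵢ = −((-0.27948) + (-0.33526) + (-0.16058) + (-0.08459) + (-0.26865) + (-0.24414)) = 1.37270.
With S = 6 species, ln S = 1.79176, so J = 1.37270/1.79176 = 0.76612, i.e. 0.766 to 3 decimal places.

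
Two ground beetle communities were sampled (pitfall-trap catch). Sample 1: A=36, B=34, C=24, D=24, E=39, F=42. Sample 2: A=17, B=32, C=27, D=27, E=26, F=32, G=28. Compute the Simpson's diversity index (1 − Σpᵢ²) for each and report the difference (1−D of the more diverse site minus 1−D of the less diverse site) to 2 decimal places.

Sample 1: N=199, proportions 0.1809, 0.17085, 0.1206, 0.1206, 0.19598, 0.21106, giving 1−D = 0.82604 (working shown to 5 dp, full precision carried).
Sample 2: N=189, proportions 0.08995, 0.16931, 0.14286, 0.14286, 0.13757, 0.16931, 0.14815, giving 1−D = 0.85289.
Difference = |0.82604 − 0.85289| = 0.02685, i.e. 0.03 to 2 decimal places.

0.03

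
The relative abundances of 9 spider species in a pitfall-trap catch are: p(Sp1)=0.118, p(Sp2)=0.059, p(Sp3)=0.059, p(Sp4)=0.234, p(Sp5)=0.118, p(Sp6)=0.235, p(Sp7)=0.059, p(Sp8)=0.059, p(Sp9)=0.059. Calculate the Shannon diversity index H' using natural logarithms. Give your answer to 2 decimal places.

2.02

Each pᵢ ln pᵢ term (working shown to 4 dp, full precision carried): 0.118×(-2.1371)=-0.2522, 0.059×(-2.8302)=-0.1670, 0.059×(-2.8302)=-0.1670, 0.234×(-1.4524)=-0.3399, 0.118×(-2.1371)=-0.2522, 0.235×(-1.4482)=-0.3403, 0.059×(-2.8302)=-0.1670, 0.059×(-2.8302)=-0.1670, 0.059×(-2.8302)=-0.1670.
Sum = -2.0195, so H' = 2.02.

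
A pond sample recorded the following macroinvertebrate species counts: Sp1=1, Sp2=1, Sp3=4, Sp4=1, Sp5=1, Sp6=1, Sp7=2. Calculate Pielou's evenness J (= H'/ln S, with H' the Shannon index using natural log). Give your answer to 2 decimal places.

Total N = 1+1+4+1+1+1+2 = 11, so the proportions are 0.0909, 0.0909, 0.3636, 0.0909, 0.0909, 0.0909, 0.1818 (working shown to 4 dp, full precision carried).
H' = −Σ pᵢ ln pᵢ = −((-0.2180) + (-0.2180) + (-0.3679) + (-0.2180) + (-0.2180) + (-0.2180) + (-0.3100)) = 1.7678.
With S = 7 species, ln S = 1.9459, so J = 1.7678/1.9459 = 0.9084, i.e. 0.91 to 2 decimal places.

0.91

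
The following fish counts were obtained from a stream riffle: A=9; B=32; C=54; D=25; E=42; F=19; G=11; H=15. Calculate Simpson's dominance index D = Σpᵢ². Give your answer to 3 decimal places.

Total N = 9+32+54+25+42+19+11+15 = 207, so the proportions are 0.04348, 0.15459, 0.26087, 0.12077, 0.2029, 0.09179, 0.05314, 0.07246 (working shown to 5 dp, full precision carried).
D = 0.04348² + 0.15459² + 0.26087² + 0.12077² + 0.2029² + 0.09179² + 0.05314² + 0.07246² = 0.00189 + 0.02390 + 0.06805 + 0.01459 + 0.04117 + 0.00842 + 0.00282 + 0.00525 = 0.16609.
To 3 decimal places, D = 0.166.

0.166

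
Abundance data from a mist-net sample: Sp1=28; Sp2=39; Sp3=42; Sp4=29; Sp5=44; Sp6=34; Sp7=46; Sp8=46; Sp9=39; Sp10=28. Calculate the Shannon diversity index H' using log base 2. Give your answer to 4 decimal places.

3.2969

Total N = 28+39+42+29+44+34+46+46+39+28 = 375, so the proportions are 0.074667, 0.104, 0.112, 0.077333, 0.117333, 0.090667, 0.122667, 0.122667, 0.104, 0.074667 (working shown to 6 dp, full precision carried).
Each pᵢ log₂ pᵢ term: 0.074667×(-3.743392)=-0.279507, 0.104×(-3.265345)=-0.339596, 0.112×(-3.158429)=-0.353744, 0.077333×(-3.692766)=-0.285574, 0.117333×(-3.091315)=-0.362714, 0.090667×(-3.463284)=-0.314004, 0.122667×(-3.027185)=-0.371335, 0.122667×(-3.027185)=-0.371335, 0.104×(-3.265345)=-0.339596, 0.074667×(-3.743392)=-0.279507.
Sum = -3.296911, so H' = 3.2969.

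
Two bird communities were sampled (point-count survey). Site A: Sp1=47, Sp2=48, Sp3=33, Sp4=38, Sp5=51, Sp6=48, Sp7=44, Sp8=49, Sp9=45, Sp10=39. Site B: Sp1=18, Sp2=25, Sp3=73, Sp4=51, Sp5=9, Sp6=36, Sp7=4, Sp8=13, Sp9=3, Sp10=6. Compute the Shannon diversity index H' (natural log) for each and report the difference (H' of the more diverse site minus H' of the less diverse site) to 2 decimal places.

Site A: N=442, proportions 0.1063, 0.1086, 0.0747, 0.086, 0.1154, 0.1086, 0.0995, 0.1109, 0.1018, 0.0882, giving H' = 2.2947 (working shown to 4 dp, full precision carried).
Site B: N=238, proportions 0.0756, 0.105, 0.3067, 0.2143, 0.0378, 0.1513, 0.0168, 0.0546, 0.0126, 0.0252, giving H' = 1.9095.
Difference = |2.2947 − 1.9095| = 0.3852, i.e. 0.39 to 2 decimal places.

0.39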